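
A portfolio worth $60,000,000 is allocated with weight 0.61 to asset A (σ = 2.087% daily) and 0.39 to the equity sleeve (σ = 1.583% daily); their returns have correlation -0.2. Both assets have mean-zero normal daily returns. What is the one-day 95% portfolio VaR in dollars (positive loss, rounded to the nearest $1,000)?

σ_p² = 0.61²·2.087² + 0.39²·1.583² + 2·-0.2·0.61·0.39·2.087·1.583 = 1.6875 (%²).
σ_p = √1.6875 = 1.299%.
At 95%, z = 1.645.
VaR = 1.645 × 1.299% = 2.137%; on $60,000,000 that is $1,282,200.

$1,282,000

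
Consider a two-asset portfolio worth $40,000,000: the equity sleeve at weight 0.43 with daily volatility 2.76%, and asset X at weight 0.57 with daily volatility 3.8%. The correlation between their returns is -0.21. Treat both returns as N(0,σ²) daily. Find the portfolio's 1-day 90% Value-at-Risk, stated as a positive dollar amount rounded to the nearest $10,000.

$1,150,000

σ_p² = 0.43²·2.76² + 0.57²·3.8² + 2·-0.21·0.43·0.57·2.76·3.8 = 5.0204 (%²).
σ_p = √5.0204 = 2.241%.
At 90%, z = 1.282.
VaR = 1.282 × 2.241% = 2.873%; on $40,000,000 that is $1,149,200.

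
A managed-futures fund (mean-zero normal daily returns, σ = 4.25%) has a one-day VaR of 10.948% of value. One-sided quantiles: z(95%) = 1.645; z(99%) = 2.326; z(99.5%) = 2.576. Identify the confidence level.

99.5%

Implied z = VaR/σ = 10.948 / 4.25 = 2.576.
This matches z(99.5%) = 2.576.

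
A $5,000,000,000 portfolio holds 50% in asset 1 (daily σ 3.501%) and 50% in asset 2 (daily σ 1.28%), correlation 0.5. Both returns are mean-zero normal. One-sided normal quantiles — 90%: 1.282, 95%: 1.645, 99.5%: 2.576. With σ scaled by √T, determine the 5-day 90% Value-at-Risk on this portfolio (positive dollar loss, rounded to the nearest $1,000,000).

$307,000,000

σ_p = √(0.5²·3.501² + 0.5²·1.28² + 2·0.5·0.5·0.5·3.501·1.28) = 2.143%.
σ_{5d} = 2.143% × √5 = 4.792%.
VaR = 1.282 × 4.792% = 6.143%; on $5,000,000,000 that is $307,150,000.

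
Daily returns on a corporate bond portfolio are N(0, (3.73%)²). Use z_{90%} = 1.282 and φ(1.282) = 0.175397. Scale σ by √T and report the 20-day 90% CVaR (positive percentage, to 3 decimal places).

29.258%

σ_{20d} = 3.73% × √20 = 16.681%.
ES multiplier = φ(z)/(1−α) = 0.175397/0.1 = 1.754.
ES = 16.681% × 1.754 = 29.258%.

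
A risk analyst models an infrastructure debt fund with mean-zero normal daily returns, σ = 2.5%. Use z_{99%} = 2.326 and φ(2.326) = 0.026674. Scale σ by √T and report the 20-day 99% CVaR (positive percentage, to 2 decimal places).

29.82%

σ_{20d} = 2.5% × √20 = 11.180%.
ES multiplier = φ(z)/(1−α) = 0.026674/0.01 = 2.667.
ES = 11.180% × 2.667 = 29.817%.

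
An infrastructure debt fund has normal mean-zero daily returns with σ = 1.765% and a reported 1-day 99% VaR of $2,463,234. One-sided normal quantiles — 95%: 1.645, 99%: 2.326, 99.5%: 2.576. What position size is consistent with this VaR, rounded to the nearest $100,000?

VaR as a fraction of value: z·σ = 2.326 × 1.765% = 4.10539%.
Position = $2,463,234 / 0.0410539 = $60,000,000.

$60,000,000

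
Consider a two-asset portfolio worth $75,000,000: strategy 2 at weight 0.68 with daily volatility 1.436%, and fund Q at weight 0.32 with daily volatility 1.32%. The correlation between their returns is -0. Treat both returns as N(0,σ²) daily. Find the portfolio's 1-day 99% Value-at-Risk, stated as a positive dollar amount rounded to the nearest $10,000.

$1,860,000

σ_p² = 0.68²·1.436² + 0.32²·1.32² + 2·-0·0.68·0.32·1.436·1.32 = 1.1319 (%²).
σ_p = √1.1319 = 1.064%.
At 99%, z = 2.326.
VaR = 2.326 × 1.064% = 2.475%; on $75,000,000 that is $1,856,250.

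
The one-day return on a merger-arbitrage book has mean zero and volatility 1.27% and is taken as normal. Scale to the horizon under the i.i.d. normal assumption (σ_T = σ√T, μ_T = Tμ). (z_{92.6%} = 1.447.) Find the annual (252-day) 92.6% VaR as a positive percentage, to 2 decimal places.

σ_{252d} = 1.27% × √252 = 20.161%.
VaR = 1.447 × 20.161% = 29.173%.

29.17%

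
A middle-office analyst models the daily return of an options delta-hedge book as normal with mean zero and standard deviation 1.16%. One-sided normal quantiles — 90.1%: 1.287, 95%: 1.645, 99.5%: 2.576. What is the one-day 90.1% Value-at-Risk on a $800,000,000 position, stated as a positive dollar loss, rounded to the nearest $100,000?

$11,900,000

VaR = z·σ = 1.287 × 1.16% = 1.493%.
On $800,000,000: 0.01493 × $800,000,000 = $11,944,000.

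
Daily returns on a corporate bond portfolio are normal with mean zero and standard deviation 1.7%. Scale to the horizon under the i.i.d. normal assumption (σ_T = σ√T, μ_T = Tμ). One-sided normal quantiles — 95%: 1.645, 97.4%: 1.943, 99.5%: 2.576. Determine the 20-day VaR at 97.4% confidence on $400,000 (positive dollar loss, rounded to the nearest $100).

$59,100

σ_{20d} = 1.7% × √20 = 7.603%.
VaR = 1.943 × 7.603% = 14.773%.
On $400,000: 0.14773 × $400,000 = $59,092.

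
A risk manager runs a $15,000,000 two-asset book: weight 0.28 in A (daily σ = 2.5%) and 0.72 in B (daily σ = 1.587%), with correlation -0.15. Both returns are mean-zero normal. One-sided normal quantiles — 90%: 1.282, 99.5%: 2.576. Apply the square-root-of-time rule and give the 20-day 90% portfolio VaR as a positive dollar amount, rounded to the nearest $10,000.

$1,070,000

σ_p = √(0.28²·2.5² + 0.72²·1.587² + 2·-0.15·0.28·0.72·2.5·1.587) = 1.247%.
σ_{20d} = 1.247% × √20 = 5.577%.
VaR = 1.282 × 5.577% = 7.150%; on $15,000,000 that is $1,072,500.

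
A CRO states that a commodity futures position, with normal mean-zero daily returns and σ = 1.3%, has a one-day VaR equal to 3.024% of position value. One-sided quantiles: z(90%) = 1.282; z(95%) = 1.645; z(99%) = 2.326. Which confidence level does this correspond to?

Implied z = VaR/σ = 3.024 / 1.3 = 2.326.
This matches z(99%) = 2.326.

99%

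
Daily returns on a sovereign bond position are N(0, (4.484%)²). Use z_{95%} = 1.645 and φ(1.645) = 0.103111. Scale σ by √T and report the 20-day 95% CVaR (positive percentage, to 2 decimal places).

σ_{20d} = 4.484% × √20 = 20.053%.
ES multiplier = φ(z)/(1−α) = 0.103111/0.05 = 2.062.
ES = 20.053% × 2.062 = 41.349%.

41.35%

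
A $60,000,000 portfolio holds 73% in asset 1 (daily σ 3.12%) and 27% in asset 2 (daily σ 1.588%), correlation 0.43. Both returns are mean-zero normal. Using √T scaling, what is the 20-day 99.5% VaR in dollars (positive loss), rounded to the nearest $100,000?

σ_p = √(0.73²·3.12² + 0.27²·1.588² + 2·0.43·0.73·0.27·3.12·1.588) = 2.492%.
σ_{20d} = 2.492% × √20 = 11.145%.
z(99.5%) = 2.576.
VaR = 2.576 × 11.145% = 28.710%; on $60,000,000 that is $17,226,000.

$17,200,000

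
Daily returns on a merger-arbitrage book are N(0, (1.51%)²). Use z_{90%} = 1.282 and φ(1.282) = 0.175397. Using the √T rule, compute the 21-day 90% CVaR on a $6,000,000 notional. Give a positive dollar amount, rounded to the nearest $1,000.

σ_{21d} = 1.51% × √21 = 6.920%.
ES multiplier = φ(z)/(1−α) = 0.175397/0.1 = 1.754.
ES = 6.920% × 1.754 = 12.138%; on $6,000,000: $728,280.

$728,000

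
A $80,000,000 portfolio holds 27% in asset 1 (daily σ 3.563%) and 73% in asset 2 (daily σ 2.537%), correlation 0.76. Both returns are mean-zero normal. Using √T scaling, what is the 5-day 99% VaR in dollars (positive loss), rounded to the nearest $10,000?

σ_p = √(0.27²·3.563² + 0.73²·2.537² + 2·0.76·0.27·0.73·3.563·2.537) = 2.658%.
σ_{5d} = 2.658% × √5 = 5.943%.
z(99%) = 2.326.
VaR = 2.326 × 5.943% = 13.823%; on $80,000,000 that is $11,058,400.

$11,060,000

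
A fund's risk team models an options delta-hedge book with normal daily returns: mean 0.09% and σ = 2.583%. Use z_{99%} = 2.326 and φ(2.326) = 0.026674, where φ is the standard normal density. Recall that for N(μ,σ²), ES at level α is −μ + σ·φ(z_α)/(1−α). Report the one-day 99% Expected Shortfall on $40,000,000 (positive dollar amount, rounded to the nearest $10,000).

Tail multiplier: φ(z)/(1−α) = 0.026674 / 0.01 = 2.667.
ES = −(0.09%) + 2.583% × 2.667 = 6.799%.
On $40,000,000: 0.06799 × $40,000,000 = $2,719,600.

$2,720,000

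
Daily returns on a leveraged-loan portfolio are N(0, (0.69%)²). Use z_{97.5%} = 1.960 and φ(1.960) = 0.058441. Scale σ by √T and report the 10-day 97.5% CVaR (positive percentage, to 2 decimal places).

σ_{10d} = 0.69% × √10 = 2.182%.
ES multiplier = φ(z)/(1−α) = 0.058441/0.025 = 2.338.
ES = 2.182% × 2.338 = 5.102%.

5.10%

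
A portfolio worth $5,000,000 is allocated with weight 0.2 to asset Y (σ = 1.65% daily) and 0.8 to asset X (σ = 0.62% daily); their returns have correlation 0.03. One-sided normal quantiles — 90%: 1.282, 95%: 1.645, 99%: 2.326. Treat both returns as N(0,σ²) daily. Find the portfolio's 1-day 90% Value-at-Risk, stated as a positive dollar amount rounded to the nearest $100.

σ_p² = 0.2²·1.65² + 0.8²·0.62² + 2·0.03·0.2·0.8·1.65·0.62 = 0.3647 (%²).
σ_p = √0.3647 = 0.604%.
VaR = 1.282 × 0.604% = 0.774%; on $5,000,000 that is $38,700.

$38,700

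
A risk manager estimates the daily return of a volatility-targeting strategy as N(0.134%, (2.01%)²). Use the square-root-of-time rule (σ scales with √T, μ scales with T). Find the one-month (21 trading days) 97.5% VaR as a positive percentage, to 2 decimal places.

At 97.5%, z = 1.960.
σ_{21d} = 2.01% × √21 = 9.211%; μ_{21d} = 21 × 0.134% = 2.814%.
VaR = −(2.814%) + 1.960 × 9.211% = 15.240%.

15.24%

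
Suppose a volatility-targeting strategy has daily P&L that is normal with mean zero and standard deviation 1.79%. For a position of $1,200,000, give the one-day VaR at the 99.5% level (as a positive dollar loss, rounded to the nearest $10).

$55,330

At 99.5% one-sided, z = 2.576.
VaR = z·σ = 2.576 × 1.79% = 4.611%.
On $1,200,000: 0.04611 × $1,200,000 = $55,332.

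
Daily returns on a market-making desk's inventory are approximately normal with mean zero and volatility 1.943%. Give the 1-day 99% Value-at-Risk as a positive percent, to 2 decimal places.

4.52%

At 99% one-sided, z = 2.326.
VaR = z·σ = 2.326 × 1.943% = 4.519%.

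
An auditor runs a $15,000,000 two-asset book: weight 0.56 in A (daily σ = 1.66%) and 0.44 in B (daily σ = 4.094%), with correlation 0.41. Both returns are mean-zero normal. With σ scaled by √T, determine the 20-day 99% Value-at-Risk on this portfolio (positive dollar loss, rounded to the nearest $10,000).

$3,650,000

σ_p = √(0.56²·1.66² + 0.44²·4.094² + 2·0.41·0.56·0.44·1.66·4.094) = 2.341%.
σ_{20d} = 2.341% × √20 = 10.469%.
z(99%) = 2.326.
VaR = 2.326 × 10.469% = 24.351%; on $15,000,000 that is $3,652,650.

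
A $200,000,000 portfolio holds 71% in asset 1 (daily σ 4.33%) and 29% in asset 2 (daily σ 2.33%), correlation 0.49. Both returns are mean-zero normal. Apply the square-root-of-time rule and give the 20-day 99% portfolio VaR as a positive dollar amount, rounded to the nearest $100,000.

$71,900,000

σ_p = √(0.71²·4.33² + 0.29²·2.33² + 2·0.49·0.71·0.29·4.33·2.33) = 3.456%.
σ_{20d} = 3.456% × √20 = 15.456%.
z(99%) = 2.326.
VaR = 2.326 × 15.456% = 35.951%; on $200,000,000 that is $71,902,000.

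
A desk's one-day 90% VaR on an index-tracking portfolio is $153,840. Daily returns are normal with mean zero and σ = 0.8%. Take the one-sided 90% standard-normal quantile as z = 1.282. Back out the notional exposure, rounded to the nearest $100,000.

VaR as a fraction of value: z·σ = 1.282 × 0.8% = 1.0256%.
Position = $153,840 / 0.010256 = $15,000,000.

$15,000,000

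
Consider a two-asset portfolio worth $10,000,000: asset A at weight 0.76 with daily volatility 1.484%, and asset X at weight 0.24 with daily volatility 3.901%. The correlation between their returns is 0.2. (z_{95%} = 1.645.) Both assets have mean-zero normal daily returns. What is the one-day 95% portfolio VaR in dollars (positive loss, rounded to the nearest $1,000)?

σ_p² = 0.76²·1.484² + 0.24²·3.901² + 2·0.2·0.76·0.24·1.484·3.901 = 2.5709 (%²).
σ_p = √2.5709 = 1.603%.
VaR = 1.645 × 1.603% = 2.637%; on $10,000,000 that is $263,700.

$264,000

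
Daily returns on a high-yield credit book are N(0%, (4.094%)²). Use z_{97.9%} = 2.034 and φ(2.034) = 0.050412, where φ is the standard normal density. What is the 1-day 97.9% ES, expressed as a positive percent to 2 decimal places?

Tail multiplier: φ(z)/(1−α) = 0.050412 / 0.021 = 2.401.
ES = 4.094% × 2.401 = 9.830%.

9.83%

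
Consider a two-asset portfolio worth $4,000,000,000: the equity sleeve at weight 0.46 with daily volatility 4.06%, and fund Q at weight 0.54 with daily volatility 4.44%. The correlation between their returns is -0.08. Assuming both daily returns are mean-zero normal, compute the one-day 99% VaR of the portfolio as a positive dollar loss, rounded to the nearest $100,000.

σ_p² = 0.46²·4.06² + 0.54²·4.44² + 2·-0.08·0.46·0.54·4.06·4.44 = 8.5200 (%²).
σ_p = √8.5200 = 2.919%.
At 99%, z = 2.326.
VaR = 2.326 × 2.919% = 6.790%; on $4,000,000,000 that is $271,600,000.

$271,600,000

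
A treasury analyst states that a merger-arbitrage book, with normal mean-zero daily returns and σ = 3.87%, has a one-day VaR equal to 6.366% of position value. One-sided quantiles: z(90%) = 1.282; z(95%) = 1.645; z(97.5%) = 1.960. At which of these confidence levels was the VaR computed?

Implied z = VaR/σ = 6.366 / 3.87 = 1.645.
This matches z(95%) = 1.645.

95%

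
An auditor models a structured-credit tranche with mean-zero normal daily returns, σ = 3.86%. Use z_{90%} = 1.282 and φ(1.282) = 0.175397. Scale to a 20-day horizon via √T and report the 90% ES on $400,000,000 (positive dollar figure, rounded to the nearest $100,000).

$121,100,000

σ_{20d} = 3.86% × √20 = 17.262%.
ES multiplier = φ(z)/(1−α) = 0.175397/0.1 = 1.754.
ES = 17.262% × 1.754 = 30.278%; on $400,000,000: $121,112,000.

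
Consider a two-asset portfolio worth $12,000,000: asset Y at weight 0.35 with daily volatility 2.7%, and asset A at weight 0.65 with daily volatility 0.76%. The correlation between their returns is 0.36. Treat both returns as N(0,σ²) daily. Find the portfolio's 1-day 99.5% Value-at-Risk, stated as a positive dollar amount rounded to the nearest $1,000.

σ_p² = 0.35²·2.7² + 0.65²·0.76² + 2·0.36·0.35·0.65·2.7·0.76 = 1.4732 (%²).
σ_p = √1.4732 = 1.214%.
At 99.5%, z = 2.576.
VaR = 2.576 × 1.214% = 3.127%; on $12,000,000 that is $375,240.

$375,000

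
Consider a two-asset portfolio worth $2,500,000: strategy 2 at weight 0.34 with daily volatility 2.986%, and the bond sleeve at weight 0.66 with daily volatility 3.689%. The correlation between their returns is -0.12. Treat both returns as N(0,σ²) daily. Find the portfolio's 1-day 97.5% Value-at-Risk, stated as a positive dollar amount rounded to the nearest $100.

$123,600

σ_p² = 0.34²·2.986² + 0.66²·3.689² + 2·-0.12·0.34·0.66·2.986·3.689 = 6.3654 (%²).
σ_p = √6.3654 = 2.523%.
At 97.5%, z = 1.960.
VaR = 1.960 × 2.523% = 4.945%; on $2,500,000 that is $123,625.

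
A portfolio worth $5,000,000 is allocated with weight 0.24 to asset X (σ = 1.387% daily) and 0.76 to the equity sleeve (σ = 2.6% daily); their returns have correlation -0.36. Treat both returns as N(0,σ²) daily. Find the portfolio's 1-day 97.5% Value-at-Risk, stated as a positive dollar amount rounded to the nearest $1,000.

$184,000

σ_p² = 0.24²·1.387² + 0.76²·2.6² + 2·-0.36·0.24·0.76·1.387·2.6 = 3.5418 (%²).
σ_p = √3.5418 = 1.882%.
At 97.5%, z = 1.960.
VaR = 1.960 × 1.882% = 3.689%; on $5,000,000 that is $184,450.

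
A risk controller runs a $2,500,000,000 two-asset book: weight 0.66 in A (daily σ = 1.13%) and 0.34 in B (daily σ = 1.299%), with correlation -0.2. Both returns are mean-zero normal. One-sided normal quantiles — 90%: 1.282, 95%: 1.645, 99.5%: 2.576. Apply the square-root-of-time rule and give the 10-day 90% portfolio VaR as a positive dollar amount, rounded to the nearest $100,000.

σ_p = √(0.66²·1.13² + 0.34²·1.299² + 2·-0.2·0.66·0.34·1.13·1.299) = 0.787%.
σ_{10d} = 0.787% × √10 = 2.489%.
VaR = 1.282 × 2.489% = 3.191%; on $2,500,000,000 that is $79,775,000.

$79,800,000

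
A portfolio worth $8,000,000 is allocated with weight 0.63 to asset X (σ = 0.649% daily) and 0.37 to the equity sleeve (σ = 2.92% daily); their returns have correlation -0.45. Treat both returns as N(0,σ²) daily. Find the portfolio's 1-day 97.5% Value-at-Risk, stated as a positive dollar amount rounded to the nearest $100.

σ_p² = 0.63²·0.649² + 0.37²·2.92² + 2·-0.45·0.63·0.37·0.649·2.92 = 0.9369 (%²).
σ_p = √0.9369 = 0.968%.
At 97.5%, z = 1.960.
VaR = 1.960 × 0.968% = 1.897%; on $8,000,000 that is $151,760.

$151,800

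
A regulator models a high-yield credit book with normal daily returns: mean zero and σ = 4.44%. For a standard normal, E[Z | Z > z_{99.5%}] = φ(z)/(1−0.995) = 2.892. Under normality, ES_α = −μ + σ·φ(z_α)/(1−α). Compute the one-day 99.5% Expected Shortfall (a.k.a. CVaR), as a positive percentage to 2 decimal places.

12.84%

ES = 4.44% × 2.892 = 12.840%.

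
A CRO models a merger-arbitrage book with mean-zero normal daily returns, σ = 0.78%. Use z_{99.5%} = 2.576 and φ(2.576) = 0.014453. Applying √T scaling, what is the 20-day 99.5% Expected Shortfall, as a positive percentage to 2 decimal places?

σ_{20d} = 0.78% × √20 = 3.488%.
ES multiplier = φ(z)/(1−α) = 0.014453/0.005 = 2.891.
ES = 3.488% × 2.891 = 10.084%.

10.08%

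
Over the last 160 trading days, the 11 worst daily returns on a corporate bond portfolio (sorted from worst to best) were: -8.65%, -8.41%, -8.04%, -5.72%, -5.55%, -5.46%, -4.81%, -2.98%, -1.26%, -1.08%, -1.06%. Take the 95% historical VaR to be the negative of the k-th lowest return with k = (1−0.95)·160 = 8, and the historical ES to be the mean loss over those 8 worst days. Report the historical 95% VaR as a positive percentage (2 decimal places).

k = 8; the 8th lowest return is -2.98%, so VaR = 2.98%.

2.98%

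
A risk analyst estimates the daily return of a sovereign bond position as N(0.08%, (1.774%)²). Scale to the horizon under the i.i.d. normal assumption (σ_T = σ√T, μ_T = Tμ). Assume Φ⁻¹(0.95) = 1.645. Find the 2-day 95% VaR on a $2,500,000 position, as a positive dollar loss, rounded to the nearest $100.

σ_{2d} = 1.774% × √2 = 2.509%; μ_{2d} = 2 × 0.08% = 0.160%.
VaR = −(0.160%) + 1.645 × 2.509% = 3.967%.
On $2,500,000: 0.03967 × $2,500,000 = $99,175.

$99,200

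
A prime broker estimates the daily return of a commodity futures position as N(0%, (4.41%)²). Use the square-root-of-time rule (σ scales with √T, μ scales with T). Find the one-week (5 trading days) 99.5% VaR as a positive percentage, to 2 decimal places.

25.40%

At 99.5%, z = 2.576.
σ_{5d} = 4.41% × √5 = 9.861%.
VaR = 2.576 × 9.861% = 25.402%.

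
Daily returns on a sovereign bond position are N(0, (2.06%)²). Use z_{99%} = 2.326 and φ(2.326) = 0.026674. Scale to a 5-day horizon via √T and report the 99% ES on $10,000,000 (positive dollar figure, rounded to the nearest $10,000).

$1,230,000

σ_{5d} = 2.06% × √5 = 4.606%.
ES multiplier = φ(z)/(1−α) = 0.026674/0.01 = 2.667.
ES = 4.606% × 2.667 = 12.284%; on $10,000,000: $1,228,400.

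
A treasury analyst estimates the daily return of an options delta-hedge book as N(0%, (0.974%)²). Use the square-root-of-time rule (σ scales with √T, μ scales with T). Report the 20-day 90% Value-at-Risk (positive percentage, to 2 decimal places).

5.58%

At 90%, z = 1.282.
σ_{20d} = 0.974% × √20 = 4.356%.
VaR = 1.282 × 4.356% = 5.584%.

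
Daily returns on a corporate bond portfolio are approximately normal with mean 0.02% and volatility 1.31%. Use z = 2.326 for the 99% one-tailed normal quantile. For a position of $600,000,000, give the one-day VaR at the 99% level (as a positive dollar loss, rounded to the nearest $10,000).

$18,160,000

VaR = −μ + z·σ = −(0.02%) + 2.326 × 1.31% = 3.027%.
On $600,000,000: 0.03027 × $600,000,000 = $18,162,000.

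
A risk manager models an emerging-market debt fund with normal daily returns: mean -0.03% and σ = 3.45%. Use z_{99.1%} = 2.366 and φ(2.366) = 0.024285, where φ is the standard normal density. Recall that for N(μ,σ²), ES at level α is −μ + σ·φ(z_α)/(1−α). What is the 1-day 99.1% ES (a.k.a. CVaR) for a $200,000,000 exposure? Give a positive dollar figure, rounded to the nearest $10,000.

$18,680,000

Tail multiplier: φ(z)/(1−α) = 0.024285 / 0.009 = 2.698.
ES = −(-0.03%) + 3.45% × 2.698 = 9.338%.
On $200,000,000: 0.09338 × $200,000,000 = $18,676,000.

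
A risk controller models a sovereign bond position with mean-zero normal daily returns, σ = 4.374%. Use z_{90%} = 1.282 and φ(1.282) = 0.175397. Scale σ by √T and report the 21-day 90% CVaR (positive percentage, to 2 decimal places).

σ_{21d} = 4.374% × √21 = 20.044%.
ES multiplier = φ(z)/(1−α) = 0.175397/0.1 = 1.754.
ES = 20.044% × 1.754 = 35.157%.

35.16%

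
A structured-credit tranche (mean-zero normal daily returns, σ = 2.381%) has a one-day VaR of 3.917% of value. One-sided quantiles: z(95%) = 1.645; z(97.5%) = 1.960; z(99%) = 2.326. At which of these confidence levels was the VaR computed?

95%

Implied z = VaR/σ = 3.917 / 2.381 = 1.645.
This matches z(95%) = 1.645.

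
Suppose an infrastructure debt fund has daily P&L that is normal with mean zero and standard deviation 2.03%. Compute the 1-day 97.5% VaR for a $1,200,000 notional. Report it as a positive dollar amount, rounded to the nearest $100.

$47,700

At 97.5% one-sided, z = 1.960.
VaR = z·σ = 1.960 × 2.03% = 3.979%.
On $1,200,000: 0.03979 × $1,200,000 = $47,748.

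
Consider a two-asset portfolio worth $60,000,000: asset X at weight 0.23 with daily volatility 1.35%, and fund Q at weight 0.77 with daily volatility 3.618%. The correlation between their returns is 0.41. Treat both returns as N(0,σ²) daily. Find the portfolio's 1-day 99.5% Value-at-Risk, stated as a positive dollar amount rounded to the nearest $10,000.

σ_p² = 0.23²·1.35² + 0.77²·3.618² + 2·0.41·0.23·0.77·1.35·3.618 = 8.5667 (%²).
σ_p = √8.5667 = 2.927%.
At 99.5%, z = 2.576.
VaR = 2.576 × 2.927% = 7.540%; on $60,000,000 that is $4,524,000.

$4,520,000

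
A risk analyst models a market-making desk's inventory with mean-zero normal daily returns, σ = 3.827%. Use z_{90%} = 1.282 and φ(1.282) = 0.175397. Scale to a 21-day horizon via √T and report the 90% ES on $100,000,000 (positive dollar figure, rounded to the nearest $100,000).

$30,800,000

σ_{21d} = 3.827% × √21 = 17.538%.
ES multiplier = φ(z)/(1−α) = 0.175397/0.1 = 1.754.
ES = 17.538% × 1.754 = 30.762%; on $100,000,000: $30,762,000.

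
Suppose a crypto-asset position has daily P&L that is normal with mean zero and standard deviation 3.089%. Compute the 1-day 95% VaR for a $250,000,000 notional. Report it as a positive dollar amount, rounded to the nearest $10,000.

At 95% one-sided, z = 1.645.
VaR = z·σ = 1.645 × 3.089% = 5.081%.
On $250,000,000: 0.05081 × $250,000,000 = $12,702,500.

$12,700,000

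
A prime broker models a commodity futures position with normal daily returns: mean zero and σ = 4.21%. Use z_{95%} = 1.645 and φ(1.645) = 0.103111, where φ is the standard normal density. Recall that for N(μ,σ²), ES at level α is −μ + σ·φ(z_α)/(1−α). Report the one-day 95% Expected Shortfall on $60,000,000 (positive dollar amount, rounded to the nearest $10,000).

Tail multiplier: φ(z)/(1−α) = 0.103111 / 0.05 = 2.062.
ES = 4.21% × 2.062 = 8.681%.
On $60,000,000: 0.08681 × $60,000,000 = $5,208,600.

$5,210,000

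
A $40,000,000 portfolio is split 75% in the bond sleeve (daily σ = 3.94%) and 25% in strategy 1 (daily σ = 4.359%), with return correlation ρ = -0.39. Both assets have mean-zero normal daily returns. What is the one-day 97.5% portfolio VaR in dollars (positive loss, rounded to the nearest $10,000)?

$2,130,000

σ_p² = 0.75²·3.94² + 0.25²·4.359² + 2·-0.39·0.75·0.25·3.94·4.359 = 7.4078 (%²).
σ_p = √7.4078 = 2.722%.
At 97.5%, z = 1.960.
VaR = 1.960 × 2.722% = 5.335%; on $40,000,000 that is $2,134,000.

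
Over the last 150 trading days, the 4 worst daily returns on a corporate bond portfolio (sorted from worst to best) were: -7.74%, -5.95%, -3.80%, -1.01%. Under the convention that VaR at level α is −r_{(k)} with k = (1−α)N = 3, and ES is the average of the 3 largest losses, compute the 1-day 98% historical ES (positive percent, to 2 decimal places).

The 3 worst returns sum to -17.49%.
ES = −(-17.49%) / 3 = 5.83%.

5.83%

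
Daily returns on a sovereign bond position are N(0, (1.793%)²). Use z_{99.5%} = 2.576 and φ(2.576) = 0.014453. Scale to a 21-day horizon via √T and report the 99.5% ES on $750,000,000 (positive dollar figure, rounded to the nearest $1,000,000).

σ_{21d} = 1.793% × √21 = 8.217%.
ES multiplier = φ(z)/(1−α) = 0.014453/0.005 = 2.891.
ES = 8.217% × 2.891 = 23.755%; on $750,000,000: $178,162,500.

$178,000,000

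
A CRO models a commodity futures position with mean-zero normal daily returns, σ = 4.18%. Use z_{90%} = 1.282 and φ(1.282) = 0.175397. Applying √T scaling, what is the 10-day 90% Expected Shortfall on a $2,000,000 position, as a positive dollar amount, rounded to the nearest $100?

σ_{10d} = 4.18% × √10 = 13.218%.
ES multiplier = φ(z)/(1−α) = 0.175397/0.1 = 1.754.
ES = 13.218% × 1.754 = 23.184%; on $2,000,000: $463,680.

$463,700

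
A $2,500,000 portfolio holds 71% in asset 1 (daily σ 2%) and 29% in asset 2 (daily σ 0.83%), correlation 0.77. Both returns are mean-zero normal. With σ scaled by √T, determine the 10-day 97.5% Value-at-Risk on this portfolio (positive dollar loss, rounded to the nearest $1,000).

$250,000

σ_p = √(0.71²·2² + 0.29²·0.83² + 2·0.77·0.71·0.29·2·0.83) = 1.613%.
σ_{10d} = 1.613% × √10 = 5.101%.
z(97.5%) = 1.960.
VaR = 1.960 × 5.101% = 9.998%; on $2,500,000 that is $249,950.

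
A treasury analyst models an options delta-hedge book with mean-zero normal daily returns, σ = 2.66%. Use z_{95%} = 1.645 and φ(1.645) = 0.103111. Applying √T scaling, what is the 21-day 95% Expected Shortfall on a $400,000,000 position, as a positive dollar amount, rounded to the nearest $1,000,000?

σ_{21d} = 2.66% × √21 = 12.190%.
ES multiplier = φ(z)/(1−α) = 0.103111/0.05 = 2.062.
ES = 12.190% × 2.062 = 25.136%; on $400,000,000: $100,544,000.

$101,000,000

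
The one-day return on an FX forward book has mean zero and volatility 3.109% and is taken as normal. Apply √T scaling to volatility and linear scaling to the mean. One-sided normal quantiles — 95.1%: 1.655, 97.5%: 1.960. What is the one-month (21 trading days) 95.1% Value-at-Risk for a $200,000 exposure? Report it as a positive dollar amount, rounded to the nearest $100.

σ_{21d} = 3.109% × √21 = 14.247%.
VaR = 1.655 × 14.247% = 23.579%.
On $200,000: 0.23579 × $200,000 = $47,158.

$47,200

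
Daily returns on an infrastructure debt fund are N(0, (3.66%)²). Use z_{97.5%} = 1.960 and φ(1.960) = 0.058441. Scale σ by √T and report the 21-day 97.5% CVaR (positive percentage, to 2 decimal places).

39.21%

σ_{21d} = 3.66% × √21 = 16.772%.
ES multiplier = φ(z)/(1−α) = 0.058441/0.025 = 2.338.
ES = 16.772% × 2.338 = 39.213%.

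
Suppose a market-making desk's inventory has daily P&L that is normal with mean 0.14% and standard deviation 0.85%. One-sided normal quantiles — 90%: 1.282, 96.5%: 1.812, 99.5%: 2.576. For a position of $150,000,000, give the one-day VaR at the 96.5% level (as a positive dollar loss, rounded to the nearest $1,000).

VaR = −μ + z·σ = −(0.14%) + 1.812 × 0.85% = 1.400%.
On $150,000,000: 0.01400 × $150,000,000 = $2,100,000.

$2,100,000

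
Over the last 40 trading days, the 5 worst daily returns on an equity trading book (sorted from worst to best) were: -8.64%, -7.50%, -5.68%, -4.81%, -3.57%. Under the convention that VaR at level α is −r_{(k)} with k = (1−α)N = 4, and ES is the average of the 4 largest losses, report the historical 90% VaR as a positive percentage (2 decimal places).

k = 4; the 4th lowest return is -4.81%, so VaR = 4.81%.

4.81%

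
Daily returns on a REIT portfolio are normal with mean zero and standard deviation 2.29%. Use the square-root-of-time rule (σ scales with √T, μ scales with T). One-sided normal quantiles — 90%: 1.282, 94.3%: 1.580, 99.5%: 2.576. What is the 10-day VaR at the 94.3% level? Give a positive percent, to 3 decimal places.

11.442%

σ_{10d} = 2.29% × √10 = 7.242%.
VaR = 1.580 × 7.242% = 11.442%.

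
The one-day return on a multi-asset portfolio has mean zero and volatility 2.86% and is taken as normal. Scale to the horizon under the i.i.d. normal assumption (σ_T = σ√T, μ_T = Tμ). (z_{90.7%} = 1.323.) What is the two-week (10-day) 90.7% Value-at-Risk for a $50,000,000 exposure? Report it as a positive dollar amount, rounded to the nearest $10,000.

σ_{10d} = 2.86% × √10 = 9.044%.
VaR = 1.323 × 9.044% = 11.965%.
On $50,000,000: 0.11965 × $50,000,000 = $5,982,500.

$5,980,000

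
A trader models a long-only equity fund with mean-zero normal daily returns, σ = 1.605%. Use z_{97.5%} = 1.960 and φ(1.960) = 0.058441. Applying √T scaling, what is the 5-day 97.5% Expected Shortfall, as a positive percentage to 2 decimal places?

σ_{5d} = 1.605% × √5 = 3.589%.
ES multiplier = φ(z)/(1−α) = 0.058441/0.025 = 2.338.
ES = 3.589% × 2.338 = 8.391%.

8.39%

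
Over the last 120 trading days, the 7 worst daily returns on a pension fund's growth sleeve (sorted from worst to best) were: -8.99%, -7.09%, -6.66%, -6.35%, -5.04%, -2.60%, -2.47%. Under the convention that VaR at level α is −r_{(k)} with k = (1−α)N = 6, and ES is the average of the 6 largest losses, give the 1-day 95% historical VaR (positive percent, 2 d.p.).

2.60%

k = 6; the 6th lowest return is -2.60%, so VaR = 2.60%.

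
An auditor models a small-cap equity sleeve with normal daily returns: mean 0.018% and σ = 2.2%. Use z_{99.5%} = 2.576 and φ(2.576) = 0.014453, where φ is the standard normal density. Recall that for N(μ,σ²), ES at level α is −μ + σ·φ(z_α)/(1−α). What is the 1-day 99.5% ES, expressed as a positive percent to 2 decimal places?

6.34%

Tail multiplier: φ(z)/(1−α) = 0.014453 / 0.005 = 2.891.
ES = −(0.018%) + 2.2% × 2.891 = 6.342%.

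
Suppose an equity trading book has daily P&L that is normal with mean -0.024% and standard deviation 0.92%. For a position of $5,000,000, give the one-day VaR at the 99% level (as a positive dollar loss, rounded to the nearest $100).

$108,200

At 99% one-sided, z = 2.326.
VaR = −μ + z·σ = −(-0.024%) + 2.326 × 0.92% = 2.164%.
On $5,000,000: 0.02164 × $5,000,000 = $108,200.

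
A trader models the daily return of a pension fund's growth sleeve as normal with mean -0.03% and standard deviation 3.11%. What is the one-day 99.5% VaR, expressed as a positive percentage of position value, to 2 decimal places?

At 99.5% one-sided, z = 2.576.
VaR = −μ + z·σ = −(-0.03%) + 2.576 × 3.11% = 8.041%.

8.04%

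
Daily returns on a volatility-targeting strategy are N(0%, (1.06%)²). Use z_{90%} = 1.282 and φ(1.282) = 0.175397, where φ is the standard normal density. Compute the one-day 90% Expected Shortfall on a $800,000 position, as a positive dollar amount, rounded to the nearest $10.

Tail multiplier: φ(z)/(1−α) = 0.175397 / 0.1 = 1.754.
ES = 1.06% × 1.754 = 1.859%.
On $800,000: 0.01859 × $800,000 = $14,872.

$14,870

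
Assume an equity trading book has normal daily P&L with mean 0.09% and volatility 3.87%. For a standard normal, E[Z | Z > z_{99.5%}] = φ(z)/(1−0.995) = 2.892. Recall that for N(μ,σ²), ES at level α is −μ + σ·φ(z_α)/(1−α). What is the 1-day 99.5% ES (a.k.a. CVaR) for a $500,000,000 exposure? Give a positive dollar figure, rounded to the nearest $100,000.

ES = −(0.09%) + 3.87% × 2.892 = 11.102%.
On $500,000,000: 0.11102 × $500,000,000 = $55,510,000.

$55,500,000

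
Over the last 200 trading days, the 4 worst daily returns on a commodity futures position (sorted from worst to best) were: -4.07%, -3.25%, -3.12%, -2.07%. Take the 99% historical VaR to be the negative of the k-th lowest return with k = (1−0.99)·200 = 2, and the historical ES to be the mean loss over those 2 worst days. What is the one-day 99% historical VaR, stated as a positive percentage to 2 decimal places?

k = 2; the 2nd lowest return is -3.25%, so VaR = 3.25%.

3.25%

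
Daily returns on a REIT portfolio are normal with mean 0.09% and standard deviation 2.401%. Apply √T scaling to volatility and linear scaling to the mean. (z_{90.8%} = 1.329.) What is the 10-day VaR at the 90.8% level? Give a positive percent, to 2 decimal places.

9.19%

σ_{10d} = 2.401% × √10 = 7.593%; μ_{10d} = 10 × 0.09% = 0.900%.
VaR = −(0.900%) + 1.329 × 7.593% = 9.191%.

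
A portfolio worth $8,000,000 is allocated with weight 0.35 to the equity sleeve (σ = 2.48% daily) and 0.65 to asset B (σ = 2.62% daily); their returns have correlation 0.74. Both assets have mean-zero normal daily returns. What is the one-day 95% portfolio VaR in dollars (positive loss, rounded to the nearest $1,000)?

$318,000

σ_p² = 0.35²·2.48² + 0.65²·2.62² + 2·0.74·0.35·0.65·2.48·2.62 = 5.8414 (%²).
σ_p = √5.8414 = 2.417%.
At 95%, z = 1.645.
VaR = 1.645 × 2.417% = 3.976%; on $8,000,000 that is $318,080.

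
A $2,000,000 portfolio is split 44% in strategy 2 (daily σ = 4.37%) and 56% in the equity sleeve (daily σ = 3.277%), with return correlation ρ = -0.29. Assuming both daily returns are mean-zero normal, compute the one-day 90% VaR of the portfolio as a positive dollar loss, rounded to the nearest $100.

$57,400

σ_p² = 0.44²·4.37² + 0.56²·3.277² + 2·-0.29·0.44·0.56·4.37·3.277 = 5.0183 (%²).
σ_p = √5.0183 = 2.240%.
At 90%, z = 1.282.
VaR = 1.282 × 2.240% = 2.872%; on $2,000,000 that is $57,440.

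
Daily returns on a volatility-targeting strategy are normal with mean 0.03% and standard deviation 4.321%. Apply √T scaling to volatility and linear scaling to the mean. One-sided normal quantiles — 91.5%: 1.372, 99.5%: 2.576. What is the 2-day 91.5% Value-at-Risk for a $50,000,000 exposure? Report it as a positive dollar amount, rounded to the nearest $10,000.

σ_{2d} = 4.321% × √2 = 6.111%; μ_{2d} = 2 × 0.03% = 0.060%.
VaR = −(0.060%) + 1.372 × 6.111% = 8.324%.
On $50,000,000: 0.08324 × $50,000,000 = $4,162,000.

$4,160,000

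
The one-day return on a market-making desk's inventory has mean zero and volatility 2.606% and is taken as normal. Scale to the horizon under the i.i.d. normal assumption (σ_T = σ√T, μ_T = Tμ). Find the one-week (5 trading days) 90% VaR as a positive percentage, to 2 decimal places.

7.47%

At 90%, z = 1.282.
σ_{5d} = 2.606% × √5 = 5.827%.
VaR = 1.282 × 5.827% = 7.470%.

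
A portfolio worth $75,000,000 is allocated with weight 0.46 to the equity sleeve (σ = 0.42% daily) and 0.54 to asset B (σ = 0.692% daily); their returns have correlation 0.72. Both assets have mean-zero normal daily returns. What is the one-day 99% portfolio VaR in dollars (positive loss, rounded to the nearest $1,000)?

$925,000

σ_p² = 0.46²·0.42² + 0.54²·0.692² + 2·0.72·0.46·0.54·0.42·0.692 = 0.2809 (%²).
σ_p = √0.2809 = 0.530%.
At 99%, z = 2.326.
VaR = 2.326 × 0.530% = 1.233%; on $75,000,000 that is $924,750.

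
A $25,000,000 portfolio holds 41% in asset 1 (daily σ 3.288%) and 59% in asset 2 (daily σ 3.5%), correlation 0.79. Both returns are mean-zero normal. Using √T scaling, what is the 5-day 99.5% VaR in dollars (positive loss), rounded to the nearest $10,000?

σ_p = √(0.41²·3.288² + 0.59²·3.5² + 2·0.79·0.41·0.59·3.288·3.5) = 3.237%.
σ_{5d} = 3.237% × √5 = 7.238%.
z(99.5%) = 2.576.
VaR = 2.576 × 7.238% = 18.645%; on $25,000,000 that is $4,661,250.

$4,660,000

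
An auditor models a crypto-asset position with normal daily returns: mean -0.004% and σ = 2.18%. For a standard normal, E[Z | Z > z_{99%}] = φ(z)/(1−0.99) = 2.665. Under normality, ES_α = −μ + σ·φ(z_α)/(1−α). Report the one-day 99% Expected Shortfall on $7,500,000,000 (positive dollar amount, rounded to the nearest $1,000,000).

ES = −(-0.004%) + 2.18% × 2.665 = 5.814%.
On $7,500,000,000: 0.05814 × $7,500,000,000 = $436,050,000.

$436,000,000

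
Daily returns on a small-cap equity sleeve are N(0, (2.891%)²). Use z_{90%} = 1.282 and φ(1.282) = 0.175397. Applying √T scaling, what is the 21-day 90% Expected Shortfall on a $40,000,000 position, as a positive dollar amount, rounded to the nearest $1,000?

$9,295,000

σ_{21d} = 2.891% × √21 = 13.248%.
ES multiplier = φ(z)/(1−α) = 0.175397/0.1 = 1.754.
ES = 13.248% × 1.754 = 23.237%; on $40,000,000: $9,294,800.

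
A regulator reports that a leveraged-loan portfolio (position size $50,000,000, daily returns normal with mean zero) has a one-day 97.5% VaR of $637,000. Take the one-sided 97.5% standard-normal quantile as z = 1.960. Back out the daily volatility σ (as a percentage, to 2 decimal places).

0.65%

VaR as a fraction: $637,000 / $50,000,000 = 1.274%.
σ = VaR / z = 1.274% / 1.960 = 0.650%.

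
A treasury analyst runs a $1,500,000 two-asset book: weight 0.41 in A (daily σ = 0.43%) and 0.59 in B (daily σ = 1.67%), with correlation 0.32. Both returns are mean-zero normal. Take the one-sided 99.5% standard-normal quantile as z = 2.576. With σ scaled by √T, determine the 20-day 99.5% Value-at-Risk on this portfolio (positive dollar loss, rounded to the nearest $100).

σ_p = √(0.41²·0.43² + 0.59²·1.67² + 2·0.32·0.41·0.59·0.43·1.67) = 1.055%.
σ_{20d} = 1.055% × √20 = 4.718%.
VaR = 2.576 × 4.718% = 12.154%; on $1,500,000 that is $182,310.

$182,300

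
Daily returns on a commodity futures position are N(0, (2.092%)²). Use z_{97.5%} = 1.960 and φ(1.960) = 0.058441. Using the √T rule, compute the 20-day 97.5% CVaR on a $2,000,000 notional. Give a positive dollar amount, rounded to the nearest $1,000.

σ_{20d} = 2.092% × √20 = 9.356%.
ES multiplier = φ(z)/(1−α) = 0.058441/0.025 = 2.338.
ES = 9.356% × 2.338 = 21.874%; on $2,000,000: $437,480.

$437,000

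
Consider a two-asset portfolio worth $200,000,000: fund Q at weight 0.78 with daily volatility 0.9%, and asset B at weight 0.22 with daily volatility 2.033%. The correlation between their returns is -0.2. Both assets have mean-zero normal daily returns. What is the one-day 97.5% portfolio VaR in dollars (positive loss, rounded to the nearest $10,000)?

σ_p² = 0.78²·0.9² + 0.22²·2.033² + 2·-0.2·0.78·0.22·0.9·2.033 = 0.5673 (%²).
σ_p = √0.5673 = 0.753%.
At 97.5%, z = 1.960.
VaR = 1.960 × 0.753% = 1.476%; on $200,000,000 that is $2,952,000.

$2,950,000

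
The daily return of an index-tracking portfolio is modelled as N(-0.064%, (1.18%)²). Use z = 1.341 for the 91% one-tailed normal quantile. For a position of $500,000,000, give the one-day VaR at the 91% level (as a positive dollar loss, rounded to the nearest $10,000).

$8,230,000

VaR = −μ + z·σ = −(-0.064%) + 1.341 × 1.18% = 1.646%.
On $500,000,000: 0.01646 × $500,000,000 = $8,230,000.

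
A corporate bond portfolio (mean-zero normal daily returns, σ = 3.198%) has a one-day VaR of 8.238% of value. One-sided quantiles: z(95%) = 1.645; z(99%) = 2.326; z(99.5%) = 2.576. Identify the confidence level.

Implied z = VaR/σ = 8.238 / 3.198 = 2.576.
This matches z(99.5%) = 2.576.

99.5%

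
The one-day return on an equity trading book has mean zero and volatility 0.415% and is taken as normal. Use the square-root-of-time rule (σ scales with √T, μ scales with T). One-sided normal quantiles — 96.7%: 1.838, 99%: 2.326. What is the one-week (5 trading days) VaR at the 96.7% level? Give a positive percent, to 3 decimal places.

σ_{5d} = 0.415% × √5 = 0.928%.
VaR = 1.838 × 0.928% = 1.706%.

1.706%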